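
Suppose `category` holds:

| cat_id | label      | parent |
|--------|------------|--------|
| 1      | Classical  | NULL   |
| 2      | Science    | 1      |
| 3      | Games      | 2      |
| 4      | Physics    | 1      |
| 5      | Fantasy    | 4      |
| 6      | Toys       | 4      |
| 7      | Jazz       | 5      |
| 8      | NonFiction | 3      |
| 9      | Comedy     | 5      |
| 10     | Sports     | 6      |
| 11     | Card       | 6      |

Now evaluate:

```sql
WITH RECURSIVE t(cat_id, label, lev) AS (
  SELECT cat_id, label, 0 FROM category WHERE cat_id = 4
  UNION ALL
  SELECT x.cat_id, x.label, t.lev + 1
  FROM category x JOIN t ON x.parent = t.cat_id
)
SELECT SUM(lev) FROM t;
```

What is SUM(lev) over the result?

Base: cat_id=4 (Physics) at lev 0.
Iteration 1: rows with parent in {4} -> Fantasy (id 5, lev 1), Toys (id 6, lev 1).
Iteration 2: rows with parent in {5,6} -> Jazz (id 7, lev 2), Comedy (id 9, lev 2), Sports (id 10, lev 2), Card (id 11, lev 2).
Iteration 3: no rows with parent in {7,9,10,11}; recursion stops.
SUM(lev) = 0 + 1 + 1 + 2 + 2 + 2 + 2 = 10.

10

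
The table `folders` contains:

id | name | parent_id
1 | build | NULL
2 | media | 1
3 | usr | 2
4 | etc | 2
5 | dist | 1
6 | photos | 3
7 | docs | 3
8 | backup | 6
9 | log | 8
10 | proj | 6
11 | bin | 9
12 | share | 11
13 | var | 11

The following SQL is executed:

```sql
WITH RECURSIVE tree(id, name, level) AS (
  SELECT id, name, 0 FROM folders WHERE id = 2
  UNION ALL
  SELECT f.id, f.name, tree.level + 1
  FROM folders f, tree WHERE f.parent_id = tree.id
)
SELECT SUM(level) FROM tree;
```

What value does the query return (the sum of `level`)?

Base: id=2 (media) at level 0.
Iteration 1: rows with parent_id in {2} -> usr (id 3, level 1), etc (id 4, level 1).
Iteration 2: rows with parent_id in {3,4} -> photos (id 6, level 2), docs (id 7, level 2).
Iteration 3: rows with parent_id in {6,7} -> backup (id 8, level 3), proj (id 10, level 3).
Iteration 4: rows with parent_id in {8,10} -> log (id 9, level 4).
Iteration 5: rows with parent_id in {9} -> bin (id 11, level 5).
Iteration 6: rows with parent_id in {11} -> share (id 12, level 6), var (id 13, level 6).
Iteration 7: no rows with parent_id in {12,13}; recursion stops.
SUM(level) = 0 + 1 + 1 + 2 + 2 + 3 + 3 + 4 + 5 + 6 + 6 = 33.

33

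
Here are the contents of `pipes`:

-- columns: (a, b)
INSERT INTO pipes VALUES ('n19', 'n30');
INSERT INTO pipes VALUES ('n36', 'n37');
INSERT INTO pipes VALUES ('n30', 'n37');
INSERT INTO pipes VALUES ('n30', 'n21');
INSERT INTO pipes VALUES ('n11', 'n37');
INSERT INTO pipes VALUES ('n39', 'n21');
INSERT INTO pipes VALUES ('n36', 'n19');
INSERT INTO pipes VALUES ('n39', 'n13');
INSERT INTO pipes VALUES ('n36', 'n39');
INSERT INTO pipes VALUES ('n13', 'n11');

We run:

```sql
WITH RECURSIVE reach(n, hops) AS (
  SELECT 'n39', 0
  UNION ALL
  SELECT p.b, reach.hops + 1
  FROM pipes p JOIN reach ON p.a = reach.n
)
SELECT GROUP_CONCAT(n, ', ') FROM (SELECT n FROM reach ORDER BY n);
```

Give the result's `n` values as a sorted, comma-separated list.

Base: (n39, hops=0).
Iteration 1: edges from {n39} -> (n13, hops=1), (n21, hops=1).
Iteration 2: edges from {n13,n21} -> (n11, hops=2).
Iteration 3: edges from {n11} -> (n37, hops=3).
Iteration 4: no outgoing edges from {n37}; recursion stops.

n11, n13, n21, n37, n39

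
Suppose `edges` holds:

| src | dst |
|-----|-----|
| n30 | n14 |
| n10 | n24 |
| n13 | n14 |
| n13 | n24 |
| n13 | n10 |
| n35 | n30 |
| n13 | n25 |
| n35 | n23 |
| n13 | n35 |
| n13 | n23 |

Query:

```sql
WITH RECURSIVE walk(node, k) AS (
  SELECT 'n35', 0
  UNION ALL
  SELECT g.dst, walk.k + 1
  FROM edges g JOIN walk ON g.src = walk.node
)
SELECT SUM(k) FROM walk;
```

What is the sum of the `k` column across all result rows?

4

Base: (n35, k=0).
Iteration 1: edges from {n35} -> (n23, k=1), (n30, k=1).
Iteration 2: edges from {n23,n30} -> (n14, k=2).
Iteration 3: no outgoing edges from {n14}; recursion stops.
SUM(k) = 0 + 1 + 1 + 2 = 4.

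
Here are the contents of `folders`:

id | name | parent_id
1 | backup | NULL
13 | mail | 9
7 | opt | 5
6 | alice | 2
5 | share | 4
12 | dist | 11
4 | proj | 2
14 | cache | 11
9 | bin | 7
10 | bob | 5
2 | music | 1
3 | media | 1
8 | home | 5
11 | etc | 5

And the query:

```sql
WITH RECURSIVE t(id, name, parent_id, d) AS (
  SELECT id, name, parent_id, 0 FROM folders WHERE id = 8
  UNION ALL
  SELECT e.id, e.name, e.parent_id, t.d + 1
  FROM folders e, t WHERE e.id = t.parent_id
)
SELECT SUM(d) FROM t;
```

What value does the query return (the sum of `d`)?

10

Base: id=8 (home), parent_id=5, d 0.
Iteration 1: join on id=5 -> share (id 5, parent_id=4, d 1).
Iteration 2: join on id=4 -> proj (id 4, parent_id=2, d 2).
Iteration 3: join on id=2 -> music (id 2, parent_id=1, d 3).
Iteration 4: join on id=1 -> backup (id 1, parent_id=NULL, d 4).
Iteration 5: parent_id is NULL; no match; recursion stops.
SUM(d) = 0 + 1 + 2 + 3 + 4 = 10.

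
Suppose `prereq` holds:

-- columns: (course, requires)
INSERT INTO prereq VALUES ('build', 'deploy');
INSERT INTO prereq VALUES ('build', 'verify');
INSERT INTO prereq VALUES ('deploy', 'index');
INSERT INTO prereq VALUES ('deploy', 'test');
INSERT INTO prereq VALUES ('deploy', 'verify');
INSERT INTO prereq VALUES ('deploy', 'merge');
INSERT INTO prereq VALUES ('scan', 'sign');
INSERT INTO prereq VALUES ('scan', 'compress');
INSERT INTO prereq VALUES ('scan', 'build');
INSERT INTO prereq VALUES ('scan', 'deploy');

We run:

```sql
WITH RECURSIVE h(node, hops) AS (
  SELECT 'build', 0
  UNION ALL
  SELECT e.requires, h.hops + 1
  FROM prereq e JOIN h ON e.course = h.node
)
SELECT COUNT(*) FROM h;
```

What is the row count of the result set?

7

Base: (build, hops=0).
Iteration 1: edges from {build} -> (deploy, hops=1), (verify, hops=1).
Iteration 2: edges from {deploy,verify} -> (index, hops=2), (merge, hops=2), (test, hops=2), (verify, hops=2).
Iteration 3: no outgoing edges from {index,merge,test,verify}; recursion stops.
Total rows emitted: 7.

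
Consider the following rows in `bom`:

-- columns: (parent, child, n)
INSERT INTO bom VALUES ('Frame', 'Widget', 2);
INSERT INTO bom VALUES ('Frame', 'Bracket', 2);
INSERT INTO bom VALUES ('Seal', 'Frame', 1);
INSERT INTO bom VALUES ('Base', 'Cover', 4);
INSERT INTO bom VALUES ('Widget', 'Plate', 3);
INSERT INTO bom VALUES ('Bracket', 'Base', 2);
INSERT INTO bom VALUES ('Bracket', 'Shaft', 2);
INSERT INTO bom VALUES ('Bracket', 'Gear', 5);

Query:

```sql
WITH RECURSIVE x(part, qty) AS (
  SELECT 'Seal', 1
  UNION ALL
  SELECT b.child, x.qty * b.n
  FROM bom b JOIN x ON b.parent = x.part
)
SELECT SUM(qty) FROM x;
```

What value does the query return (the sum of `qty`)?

46

Base: (Seal, qty=1).
Iteration 1: components of {Seal} -> Frame = 1*1 = 1.
Iteration 2: components of {Frame} -> Bracket = 1*2 = 2, Widget = 1*2 = 2.
Iteration 3: components of {Bracket,Widget} -> Base = 2*2 = 4, Gear = 2*5 = 10, Plate = 2*3 = 6, Shaft = 2*2 = 4.
Iteration 4: components of {Base,Gear,Plate,Shaft} -> Cover = 4*4 = 16.
Iteration 5: no further components; recursion stops.
SUM(qty) = 1 + 1 + 2 + 2 + 6 + 4 + 4 + 10 + 16 = 46.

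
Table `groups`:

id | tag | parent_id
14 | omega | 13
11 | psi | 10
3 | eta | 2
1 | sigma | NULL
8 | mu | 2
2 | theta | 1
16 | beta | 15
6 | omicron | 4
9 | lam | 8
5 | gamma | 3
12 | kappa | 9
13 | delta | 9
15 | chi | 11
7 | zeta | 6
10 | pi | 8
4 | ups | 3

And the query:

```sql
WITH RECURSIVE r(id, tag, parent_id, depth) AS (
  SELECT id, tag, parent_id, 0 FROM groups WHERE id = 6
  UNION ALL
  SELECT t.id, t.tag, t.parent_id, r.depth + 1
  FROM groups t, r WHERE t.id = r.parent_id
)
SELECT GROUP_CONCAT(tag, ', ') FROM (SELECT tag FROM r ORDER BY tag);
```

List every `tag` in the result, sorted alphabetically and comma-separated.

Base: id=6 (omicron), parent_id=4, depth 0.
Iteration 1: join on id=4 -> ups (id 4, parent_id=3, depth 1).
Iteration 2: join on id=3 -> eta (id 3, parent_id=2, depth 2).
Iteration 3: join on id=2 -> theta (id 2, parent_id=1, depth 3).
Iteration 4: join on id=1 -> sigma (id 1, parent_id=NULL, depth 4).
Iteration 5: parent_id is NULL; no match; recursion stops.

eta, omicron, sigma, theta, ups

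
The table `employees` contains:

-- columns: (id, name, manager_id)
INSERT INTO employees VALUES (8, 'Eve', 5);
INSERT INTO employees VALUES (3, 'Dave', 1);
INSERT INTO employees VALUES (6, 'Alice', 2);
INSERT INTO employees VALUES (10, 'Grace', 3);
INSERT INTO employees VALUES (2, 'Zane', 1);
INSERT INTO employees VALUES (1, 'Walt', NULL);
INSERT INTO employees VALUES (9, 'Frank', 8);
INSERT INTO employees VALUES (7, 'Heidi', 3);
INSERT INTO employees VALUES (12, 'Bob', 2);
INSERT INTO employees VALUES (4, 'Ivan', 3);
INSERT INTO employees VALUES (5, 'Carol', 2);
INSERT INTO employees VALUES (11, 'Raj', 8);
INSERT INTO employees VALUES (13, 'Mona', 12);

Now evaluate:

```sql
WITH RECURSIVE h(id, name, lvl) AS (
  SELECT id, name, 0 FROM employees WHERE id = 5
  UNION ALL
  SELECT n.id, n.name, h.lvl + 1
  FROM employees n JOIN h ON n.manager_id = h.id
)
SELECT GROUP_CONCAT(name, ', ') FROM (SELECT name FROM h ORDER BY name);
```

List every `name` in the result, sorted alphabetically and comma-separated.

Base: id=5 (Carol) at lvl 0.
Iteration 1: rows with manager_id in {5} -> Eve (id 8, lvl 1).
Iteration 2: rows with manager_id in {8} -> Frank (id 9, lvl 2), Raj (id 11, lvl 2).
Iteration 3: no rows with manager_id in {9,11}; recursion stops.

Carol, Eve, Frank, Raj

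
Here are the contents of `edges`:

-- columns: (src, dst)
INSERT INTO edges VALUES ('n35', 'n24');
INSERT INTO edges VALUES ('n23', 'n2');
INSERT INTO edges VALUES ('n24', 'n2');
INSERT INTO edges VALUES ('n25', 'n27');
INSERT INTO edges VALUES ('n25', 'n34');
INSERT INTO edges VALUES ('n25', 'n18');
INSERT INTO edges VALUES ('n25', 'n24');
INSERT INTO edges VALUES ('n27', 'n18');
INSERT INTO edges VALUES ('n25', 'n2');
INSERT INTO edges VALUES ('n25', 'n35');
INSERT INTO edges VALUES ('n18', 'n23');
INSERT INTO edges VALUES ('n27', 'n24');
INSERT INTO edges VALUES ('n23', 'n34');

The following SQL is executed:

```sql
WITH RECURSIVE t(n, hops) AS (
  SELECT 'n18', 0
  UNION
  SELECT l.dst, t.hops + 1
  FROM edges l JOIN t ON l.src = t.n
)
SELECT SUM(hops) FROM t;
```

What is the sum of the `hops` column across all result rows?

Base: (n18, hops=0).
Iteration 1: edges from {n18} -> (n23, hops=1).
Iteration 2: edges from {n23} -> (n2, hops=2), (n34, hops=2).
Iteration 3: no outgoing edges from {n2,n34}; recursion stops.
SUM(hops) = 0 + 1 + 2 + 2 = 5.

5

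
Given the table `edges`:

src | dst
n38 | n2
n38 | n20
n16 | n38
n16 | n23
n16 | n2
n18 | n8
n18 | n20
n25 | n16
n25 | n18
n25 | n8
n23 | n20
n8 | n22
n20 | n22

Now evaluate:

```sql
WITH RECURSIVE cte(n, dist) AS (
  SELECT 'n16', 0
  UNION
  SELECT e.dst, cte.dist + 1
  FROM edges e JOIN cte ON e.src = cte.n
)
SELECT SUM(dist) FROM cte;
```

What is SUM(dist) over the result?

10

Base: (n16, dist=0).
Iteration 1: edges from {n16} -> (n2, dist=1), (n23, dist=1), (n38, dist=1).
Iteration 2: edges from {n2,n23,n38} -> (n2, dist=2), (n20, dist=2). [UNION drops 1 duplicate row(s)]
Iteration 3: edges from {n2,n20} -> (n22, dist=3).
Iteration 4: no outgoing edges from {n22}; recursion stops.
SUM(dist) = 0 + 1 + 1 + 1 + 2 + 2 + 3 = 10.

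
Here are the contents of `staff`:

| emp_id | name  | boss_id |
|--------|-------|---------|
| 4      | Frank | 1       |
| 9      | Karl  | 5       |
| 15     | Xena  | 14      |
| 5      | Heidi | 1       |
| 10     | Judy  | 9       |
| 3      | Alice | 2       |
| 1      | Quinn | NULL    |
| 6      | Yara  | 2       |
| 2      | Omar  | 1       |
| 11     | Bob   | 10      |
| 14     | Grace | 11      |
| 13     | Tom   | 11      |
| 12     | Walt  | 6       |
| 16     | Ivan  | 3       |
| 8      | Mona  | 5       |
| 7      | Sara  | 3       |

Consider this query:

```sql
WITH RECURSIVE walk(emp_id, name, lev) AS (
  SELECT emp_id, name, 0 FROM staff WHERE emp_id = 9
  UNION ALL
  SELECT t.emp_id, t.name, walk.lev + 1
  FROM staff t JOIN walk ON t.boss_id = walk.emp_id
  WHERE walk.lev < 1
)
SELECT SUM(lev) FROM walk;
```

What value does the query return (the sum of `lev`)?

Base: emp_id=9 (Karl) at lev 0.
Iteration 1: rows with boss_id in {9} -> Judy (id 10, lev 1).
Iteration 2: lev < 1 fails for all current rows; recursion stops.
SUM(lev) = 0 + 1 = 1.

1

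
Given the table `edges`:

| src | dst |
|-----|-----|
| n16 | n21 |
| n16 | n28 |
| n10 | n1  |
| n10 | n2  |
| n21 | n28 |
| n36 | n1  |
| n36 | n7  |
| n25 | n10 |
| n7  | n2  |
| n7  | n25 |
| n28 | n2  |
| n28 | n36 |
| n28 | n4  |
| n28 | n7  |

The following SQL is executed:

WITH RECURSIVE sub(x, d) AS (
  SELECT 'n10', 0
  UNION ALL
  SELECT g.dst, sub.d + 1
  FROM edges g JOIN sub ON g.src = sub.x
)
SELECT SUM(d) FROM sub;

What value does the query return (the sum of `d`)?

Base: (n10, d=0).
Iteration 1: edges from {n10} -> (n1, d=1), (n2, d=1).
Iteration 2: no outgoing edges from {n1,n2}; recursion stops.
SUM(d) = 0 + 1 + 1 = 2.

2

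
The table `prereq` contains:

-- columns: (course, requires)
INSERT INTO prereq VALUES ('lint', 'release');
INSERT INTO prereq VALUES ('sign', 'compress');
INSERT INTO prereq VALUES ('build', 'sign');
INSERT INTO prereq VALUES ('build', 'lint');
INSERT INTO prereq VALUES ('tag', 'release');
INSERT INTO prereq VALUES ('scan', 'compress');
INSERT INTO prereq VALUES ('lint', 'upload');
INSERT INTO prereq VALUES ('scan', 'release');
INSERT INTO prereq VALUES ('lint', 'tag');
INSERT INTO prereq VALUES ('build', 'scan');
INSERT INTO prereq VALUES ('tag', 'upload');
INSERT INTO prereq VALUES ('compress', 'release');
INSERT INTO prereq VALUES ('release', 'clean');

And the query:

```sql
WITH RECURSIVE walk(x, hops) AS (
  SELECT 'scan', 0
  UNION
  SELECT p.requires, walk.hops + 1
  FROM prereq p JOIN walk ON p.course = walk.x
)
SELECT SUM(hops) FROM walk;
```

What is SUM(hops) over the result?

9

Base: (scan, hops=0).
Iteration 1: edges from {scan} -> (compress, hops=1), (release, hops=1).
Iteration 2: edges from {compress,release} -> (clean, hops=2), (release, hops=2).
Iteration 3: edges from {clean,release} -> (clean, hops=3).
Iteration 4: no outgoing edges from {clean}; recursion stops.
SUM(hops) = 0 + 1 + 1 + 2 + 2 + 3 = 9.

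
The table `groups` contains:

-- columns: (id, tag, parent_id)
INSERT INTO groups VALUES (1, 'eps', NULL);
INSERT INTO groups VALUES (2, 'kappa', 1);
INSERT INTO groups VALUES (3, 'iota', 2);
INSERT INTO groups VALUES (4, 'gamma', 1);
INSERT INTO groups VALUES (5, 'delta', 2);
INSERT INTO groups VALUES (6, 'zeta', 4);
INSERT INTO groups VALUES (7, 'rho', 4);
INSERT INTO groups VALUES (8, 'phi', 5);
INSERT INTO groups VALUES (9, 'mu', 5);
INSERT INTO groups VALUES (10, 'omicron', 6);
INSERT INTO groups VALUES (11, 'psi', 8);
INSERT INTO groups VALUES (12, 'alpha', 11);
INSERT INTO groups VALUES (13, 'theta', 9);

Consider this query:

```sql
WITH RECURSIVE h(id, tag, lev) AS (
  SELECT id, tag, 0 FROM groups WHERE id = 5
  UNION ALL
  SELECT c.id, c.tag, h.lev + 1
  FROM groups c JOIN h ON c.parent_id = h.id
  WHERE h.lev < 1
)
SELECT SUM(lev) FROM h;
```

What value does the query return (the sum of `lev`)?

2

Base: id=5 (delta) at lev 0.
Iteration 1: rows with parent_id in {5} -> phi (id 8, lev 1), mu (id 9, lev 1).
Iteration 2: lev < 1 fails for all current rows; recursion stops.
SUM(lev) = 0 + 1 + 1 = 2.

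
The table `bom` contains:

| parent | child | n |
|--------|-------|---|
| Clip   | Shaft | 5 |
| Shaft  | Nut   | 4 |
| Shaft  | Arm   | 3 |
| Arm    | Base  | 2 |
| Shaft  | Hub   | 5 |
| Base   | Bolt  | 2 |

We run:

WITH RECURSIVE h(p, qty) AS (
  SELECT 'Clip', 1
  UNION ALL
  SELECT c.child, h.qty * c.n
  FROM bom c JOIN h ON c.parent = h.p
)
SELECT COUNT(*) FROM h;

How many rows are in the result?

Base: (Clip, qty=1).
Iteration 1: components of {Clip} -> Shaft = 1*5 = 5.
Iteration 2: components of {Shaft} -> Arm = 5*3 = 15, Hub = 5*5 = 25, Nut = 5*4 = 20.
Iteration 3: components of {Arm,Hub,Nut} -> Base = 15*2 = 30.
Iteration 4: components of {Base} -> Bolt = 30*2 = 60.
Iteration 5: no further components; recursion stops.
Total rows emitted: 7.

7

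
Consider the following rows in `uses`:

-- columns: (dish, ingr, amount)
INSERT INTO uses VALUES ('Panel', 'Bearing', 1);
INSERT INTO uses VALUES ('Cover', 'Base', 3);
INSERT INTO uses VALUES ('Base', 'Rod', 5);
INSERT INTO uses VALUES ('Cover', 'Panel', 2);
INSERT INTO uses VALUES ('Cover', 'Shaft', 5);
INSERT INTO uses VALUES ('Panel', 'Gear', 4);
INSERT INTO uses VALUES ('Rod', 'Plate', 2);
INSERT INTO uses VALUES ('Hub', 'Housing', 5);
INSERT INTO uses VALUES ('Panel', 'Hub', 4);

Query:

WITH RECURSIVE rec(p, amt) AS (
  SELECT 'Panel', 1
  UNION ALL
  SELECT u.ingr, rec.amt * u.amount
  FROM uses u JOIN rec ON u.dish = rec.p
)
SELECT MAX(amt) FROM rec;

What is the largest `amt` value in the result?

Base: (Panel, amt=1).
Iteration 1: components of {Panel} -> Bearing = 1*1 = 1, Gear = 1*4 = 4, Hub = 1*4 = 4.
Iteration 2: components of {Bearing,Gear,Hub} -> Housing = 4*5 = 20.
Iteration 3: no further components; recursion stops.
amt values: 1, 4, 4, 1, 20; the maximum is 20.

20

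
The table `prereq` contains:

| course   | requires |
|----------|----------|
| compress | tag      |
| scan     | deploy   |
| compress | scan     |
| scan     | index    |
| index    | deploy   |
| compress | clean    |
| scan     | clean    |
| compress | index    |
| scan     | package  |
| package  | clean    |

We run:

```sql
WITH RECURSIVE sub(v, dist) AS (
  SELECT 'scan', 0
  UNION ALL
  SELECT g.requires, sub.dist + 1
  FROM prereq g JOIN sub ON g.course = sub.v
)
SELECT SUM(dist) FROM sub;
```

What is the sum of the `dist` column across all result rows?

Base: (scan, dist=0).
Iteration 1: edges from {scan} -> (clean, dist=1), (deploy, dist=1), (index, dist=1), (package, dist=1).
Iteration 2: edges from {clean,deploy,index,package} -> (clean, dist=2), (deploy, dist=2).
Iteration 3: no outgoing edges from {clean,deploy}; recursion stops.
SUM(dist) = 0 + 1 + 1 + 1 + 1 + 2 + 2 = 8.

8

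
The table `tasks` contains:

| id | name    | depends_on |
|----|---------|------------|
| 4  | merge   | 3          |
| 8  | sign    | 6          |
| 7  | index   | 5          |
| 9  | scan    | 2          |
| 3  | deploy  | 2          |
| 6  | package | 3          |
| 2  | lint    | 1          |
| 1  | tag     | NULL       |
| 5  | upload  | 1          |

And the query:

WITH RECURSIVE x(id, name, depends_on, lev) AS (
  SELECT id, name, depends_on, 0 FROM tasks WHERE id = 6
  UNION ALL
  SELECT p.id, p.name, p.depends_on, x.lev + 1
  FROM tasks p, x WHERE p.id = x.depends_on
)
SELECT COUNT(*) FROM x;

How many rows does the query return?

Base: id=6 (package), depends_on=3, lev 0.
Iteration 1: join on id=3 -> deploy (id 3, depends_on=2, lev 1).
Iteration 2: join on id=2 -> lint (id 2, depends_on=1, lev 2).
Iteration 3: join on id=1 -> tag (id 1, depends_on=NULL, lev 3).
Iteration 4: depends_on is NULL; no match; recursion stops.
Total rows emitted: 4.

4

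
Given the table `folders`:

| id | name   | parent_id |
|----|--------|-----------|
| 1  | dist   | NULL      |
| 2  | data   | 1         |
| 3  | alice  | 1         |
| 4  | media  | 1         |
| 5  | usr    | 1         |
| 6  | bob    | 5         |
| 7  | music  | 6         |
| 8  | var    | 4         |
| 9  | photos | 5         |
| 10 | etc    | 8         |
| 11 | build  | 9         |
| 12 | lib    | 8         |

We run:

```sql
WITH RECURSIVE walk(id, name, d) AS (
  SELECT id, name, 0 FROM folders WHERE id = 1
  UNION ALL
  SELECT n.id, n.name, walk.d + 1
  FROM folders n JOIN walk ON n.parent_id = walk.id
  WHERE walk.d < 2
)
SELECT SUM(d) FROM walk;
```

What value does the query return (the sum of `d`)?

Base: id=1 (dist) at d 0.
Iteration 1: rows with parent_id in {1} -> data (id 2, d 1), alice (id 3, d 1), media (id 4, d 1), usr (id 5, d 1).
Iteration 2: rows with parent_id in {2,3,4,5} -> bob (id 6, d 2), var (id 8, d 2), photos (id 9, d 2).
Iteration 3: d < 2 fails for all current rows; recursion stops.
SUM(d) = 0 + 1 + 1 + 1 + 1 + 2 + 2 + 2 = 10.

10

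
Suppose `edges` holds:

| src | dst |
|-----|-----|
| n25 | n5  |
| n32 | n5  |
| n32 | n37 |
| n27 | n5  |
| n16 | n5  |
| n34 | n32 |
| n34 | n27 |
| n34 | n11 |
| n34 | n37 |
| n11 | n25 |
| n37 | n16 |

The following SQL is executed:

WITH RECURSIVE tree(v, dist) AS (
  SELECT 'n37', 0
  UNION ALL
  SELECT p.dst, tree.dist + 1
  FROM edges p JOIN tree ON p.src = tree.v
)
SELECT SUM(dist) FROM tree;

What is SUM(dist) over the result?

3

Base: (n37, dist=0).
Iteration 1: edges from {n37} -> (n16, dist=1).
Iteration 2: edges from {n16} -> (n5, dist=2).
Iteration 3: no outgoing edges from {n5}; recursion stops.
SUM(dist) = 0 + 1 + 2 = 3.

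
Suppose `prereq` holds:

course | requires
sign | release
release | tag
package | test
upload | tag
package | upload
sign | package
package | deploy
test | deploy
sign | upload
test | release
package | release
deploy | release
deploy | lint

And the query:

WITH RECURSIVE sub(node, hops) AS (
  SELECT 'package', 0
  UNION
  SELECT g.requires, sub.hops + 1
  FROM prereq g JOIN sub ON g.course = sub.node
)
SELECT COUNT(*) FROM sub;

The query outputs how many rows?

Base: (package, hops=0).
Iteration 1: edges from {package} -> (deploy, hops=1), (release, hops=1), (test, hops=1), (upload, hops=1).
Iteration 2: edges from {deploy,release,test,upload} -> (deploy, hops=2), (lint, hops=2), (release, hops=2), (tag, hops=2). [UNION drops 2 duplicate row(s)]
Iteration 3: edges from {deploy,lint,release,tag} -> (lint, hops=3), (release, hops=3), (tag, hops=3).
Iteration 4: edges from {lint,release,tag} -> (tag, hops=4).
Iteration 5: no outgoing edges from {tag}; recursion stops.
Total rows emitted: 13.

13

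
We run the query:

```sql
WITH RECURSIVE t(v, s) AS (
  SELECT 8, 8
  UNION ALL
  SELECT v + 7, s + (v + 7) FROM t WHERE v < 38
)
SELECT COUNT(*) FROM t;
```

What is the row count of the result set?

Base: v=8, s=8.
Iteration 1: 8 < 38 holds -> v = 8 + 7 = 15, s = 8 + 15 = 23.
Iteration 2: 15 < 38 holds -> v = 15 + 7 = 22, s = 23 + 22 = 45.
Iteration 3: 22 < 38 holds -> v = 22 + 7 = 29, s = 45 + 29 = 74.
Iteration 4: 29 < 38 holds -> v = 29 + 7 = 36, s = 74 + 36 = 110.
Iteration 5: 36 < 38 holds -> v = 36 + 7 = 43, s = 110 + 43 = 153.
Iteration 6: 43 < 38 fails; recursion stops.
Total rows emitted: 6.

6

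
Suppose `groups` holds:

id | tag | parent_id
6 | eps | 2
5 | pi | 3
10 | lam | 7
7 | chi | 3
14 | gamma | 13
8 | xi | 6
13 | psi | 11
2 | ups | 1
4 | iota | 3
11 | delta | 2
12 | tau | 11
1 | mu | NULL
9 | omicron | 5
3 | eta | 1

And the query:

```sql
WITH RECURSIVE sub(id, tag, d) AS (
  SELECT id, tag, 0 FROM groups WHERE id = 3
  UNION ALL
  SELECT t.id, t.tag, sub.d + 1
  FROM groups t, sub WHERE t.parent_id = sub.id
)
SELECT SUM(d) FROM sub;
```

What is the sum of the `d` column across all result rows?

Base: id=3 (eta) at d 0.
Iteration 1: rows with parent_id in {3} -> iota (id 4, d 1), pi (id 5, d 1), chi (id 7, d 1).
Iteration 2: rows with parent_id in {4,5,7} -> omicron (id 9, d 2), lam (id 10, d 2).
Iteration 3: no rows with parent_id in {9,10}; recursion stops.
SUM(d) = 0 + 1 + 1 + 1 + 2 + 2 = 7.

7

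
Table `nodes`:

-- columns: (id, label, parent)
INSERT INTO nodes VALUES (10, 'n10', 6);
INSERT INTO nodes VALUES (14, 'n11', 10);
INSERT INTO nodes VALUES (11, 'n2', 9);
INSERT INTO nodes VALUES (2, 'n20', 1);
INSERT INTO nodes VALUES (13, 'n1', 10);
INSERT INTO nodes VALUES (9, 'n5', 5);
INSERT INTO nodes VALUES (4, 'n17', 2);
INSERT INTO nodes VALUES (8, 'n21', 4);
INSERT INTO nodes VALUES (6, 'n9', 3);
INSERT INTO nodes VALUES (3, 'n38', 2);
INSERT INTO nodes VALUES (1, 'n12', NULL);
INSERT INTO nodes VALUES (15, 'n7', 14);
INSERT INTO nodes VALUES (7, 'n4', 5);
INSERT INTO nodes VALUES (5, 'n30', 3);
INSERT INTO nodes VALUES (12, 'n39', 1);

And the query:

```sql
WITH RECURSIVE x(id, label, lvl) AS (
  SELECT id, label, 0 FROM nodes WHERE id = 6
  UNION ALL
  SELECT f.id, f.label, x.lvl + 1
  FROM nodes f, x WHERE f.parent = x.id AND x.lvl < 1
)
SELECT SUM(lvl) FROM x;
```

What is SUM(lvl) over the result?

Base: id=6 (n9) at lvl 0.
Iteration 1: rows with parent in {6} -> n10 (id 10, lvl 1).
Iteration 2: lvl < 1 fails for all current rows; recursion stops.
SUM(lvl) = 0 + 1 = 1.

1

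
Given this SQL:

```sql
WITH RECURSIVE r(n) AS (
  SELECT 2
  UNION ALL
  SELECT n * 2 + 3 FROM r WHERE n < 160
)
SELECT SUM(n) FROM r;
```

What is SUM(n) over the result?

614

Base: n=2.
Iteration 1: 2 < 160 holds -> n = 2 * 2 + 3 = 7.
Iteration 2: 7 < 160 holds -> n = 7 * 2 + 3 = 17.
Iteration 3: 17 < 160 holds -> n = 17 * 2 + 3 = 37.
Iteration 4: 37 < 160 holds -> n = 37 * 2 + 3 = 77.
Iteration 5: 77 < 160 holds -> n = 77 * 2 + 3 = 157.
Iteration 6: 157 < 160 holds -> n = 157 * 2 + 3 = 317.
Iteration 7: 317 < 160 fails; recursion stops.
SUM(n) = 2 + 7 + 17 + 37 + 77 + 157 + 317 = 614.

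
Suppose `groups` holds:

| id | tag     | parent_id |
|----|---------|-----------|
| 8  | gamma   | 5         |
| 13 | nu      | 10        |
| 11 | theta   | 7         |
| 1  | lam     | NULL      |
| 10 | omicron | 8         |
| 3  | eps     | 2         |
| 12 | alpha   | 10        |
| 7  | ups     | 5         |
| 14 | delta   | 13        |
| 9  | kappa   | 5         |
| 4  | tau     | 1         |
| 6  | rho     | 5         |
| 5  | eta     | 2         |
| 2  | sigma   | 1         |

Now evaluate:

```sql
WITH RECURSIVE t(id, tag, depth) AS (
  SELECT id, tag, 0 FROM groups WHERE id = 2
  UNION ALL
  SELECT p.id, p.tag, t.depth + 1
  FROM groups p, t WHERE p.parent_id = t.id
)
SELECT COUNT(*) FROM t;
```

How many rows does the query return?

12

Base: id=2 (sigma) at depth 0.
Iteration 1: rows with parent_id in {2} -> eps (id 3, depth 1), eta (id 5, depth 1).
Iteration 2: rows with parent_id in {3,5} -> rho (id 6, depth 2), ups (id 7, depth 2), gamma (id 8, depth 2), kappa (id 9, depth 2).
Iteration 3: rows with parent_id in {6,7,8,9} -> omicron (id 10, depth 3), theta (id 11, depth 3).
Iteration 4: rows with parent_id in {10,11} -> alpha (id 12, depth 4), nu (id 13, depth 4).
Iteration 5: rows with parent_id in {12,13} -> delta (id 14, depth 5).
Iteration 6: no rows with parent_id in {14}; recursion stops.
Total rows emitted: 12.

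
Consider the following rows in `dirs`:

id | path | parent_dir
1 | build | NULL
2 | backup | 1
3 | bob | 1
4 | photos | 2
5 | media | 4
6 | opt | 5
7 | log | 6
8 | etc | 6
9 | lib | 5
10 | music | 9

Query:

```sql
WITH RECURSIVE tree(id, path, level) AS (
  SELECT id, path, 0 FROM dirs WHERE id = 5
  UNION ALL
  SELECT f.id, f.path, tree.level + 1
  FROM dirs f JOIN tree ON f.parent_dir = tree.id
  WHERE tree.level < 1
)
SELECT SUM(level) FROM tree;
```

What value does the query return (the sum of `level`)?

Base: id=5 (media) at level 0.
Iteration 1: rows with parent_dir in {5} -> opt (id 6, level 1), lib (id 9, level 1).
Iteration 2: level < 1 fails for all current rows; recursion stops.
SUM(level) = 0 + 1 + 1 = 2.

2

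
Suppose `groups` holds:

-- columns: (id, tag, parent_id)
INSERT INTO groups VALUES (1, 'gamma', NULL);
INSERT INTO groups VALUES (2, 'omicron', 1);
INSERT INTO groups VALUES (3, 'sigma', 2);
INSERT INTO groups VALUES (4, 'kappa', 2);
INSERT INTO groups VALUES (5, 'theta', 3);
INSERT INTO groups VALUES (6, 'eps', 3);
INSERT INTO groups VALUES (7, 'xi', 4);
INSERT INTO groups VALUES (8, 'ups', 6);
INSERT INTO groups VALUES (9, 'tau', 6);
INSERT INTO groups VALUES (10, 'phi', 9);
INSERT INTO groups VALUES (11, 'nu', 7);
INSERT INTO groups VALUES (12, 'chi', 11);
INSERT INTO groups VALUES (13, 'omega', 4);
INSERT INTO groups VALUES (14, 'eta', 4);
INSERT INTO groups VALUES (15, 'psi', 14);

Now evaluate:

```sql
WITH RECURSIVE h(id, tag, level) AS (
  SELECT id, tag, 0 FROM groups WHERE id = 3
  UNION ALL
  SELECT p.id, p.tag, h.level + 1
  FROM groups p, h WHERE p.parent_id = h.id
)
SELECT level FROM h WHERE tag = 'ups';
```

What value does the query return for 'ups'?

Base: id=3 (sigma) at level 0.
Iteration 1: rows with parent_id in {3} -> theta (id 5, level 1), eps (id 6, level 1).
Iteration 2: rows with parent_id in {5,6} -> ups (id 8, level 2), tau (id 9, level 2).
Iteration 3: rows with parent_id in {8,9} -> phi (id 10, level 3).
Iteration 4: no rows with parent_id in {10}; recursion stops.

2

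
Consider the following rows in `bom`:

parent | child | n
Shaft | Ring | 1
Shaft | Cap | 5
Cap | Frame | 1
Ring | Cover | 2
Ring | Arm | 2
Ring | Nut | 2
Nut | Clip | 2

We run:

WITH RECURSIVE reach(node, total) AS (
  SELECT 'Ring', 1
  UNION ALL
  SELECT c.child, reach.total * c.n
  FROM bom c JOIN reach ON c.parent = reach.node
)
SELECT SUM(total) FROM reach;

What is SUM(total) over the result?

Base: (Ring, total=1).
Iteration 1: components of {Ring} -> Arm = 1*2 = 2, Cover = 1*2 = 2, Nut = 1*2 = 2.
Iteration 2: components of {Arm,Cover,Nut} -> Clip = 2*2 = 4.
Iteration 3: no further components; recursion stops.
SUM(total) = 1 + 2 + 2 + 2 + 4 = 11.

11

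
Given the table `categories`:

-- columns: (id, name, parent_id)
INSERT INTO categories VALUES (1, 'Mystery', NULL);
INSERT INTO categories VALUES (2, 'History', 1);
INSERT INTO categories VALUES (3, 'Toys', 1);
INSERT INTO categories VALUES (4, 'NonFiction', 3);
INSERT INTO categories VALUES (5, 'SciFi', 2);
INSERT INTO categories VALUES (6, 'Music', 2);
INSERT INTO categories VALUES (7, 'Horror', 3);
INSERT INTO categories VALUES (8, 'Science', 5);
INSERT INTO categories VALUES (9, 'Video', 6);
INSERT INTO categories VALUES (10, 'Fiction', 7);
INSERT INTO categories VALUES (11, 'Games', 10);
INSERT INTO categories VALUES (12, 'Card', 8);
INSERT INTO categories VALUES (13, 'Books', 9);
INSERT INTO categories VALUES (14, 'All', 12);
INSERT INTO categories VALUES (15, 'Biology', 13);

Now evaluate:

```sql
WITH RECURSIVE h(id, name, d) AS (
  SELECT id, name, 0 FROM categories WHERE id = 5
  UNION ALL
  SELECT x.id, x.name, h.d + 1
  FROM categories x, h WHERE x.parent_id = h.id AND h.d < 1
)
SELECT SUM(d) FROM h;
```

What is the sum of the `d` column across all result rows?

1

Base: id=5 (SciFi) at d 0.
Iteration 1: rows with parent_id in {5} -> Science (id 8, d 1).
Iteration 2: d < 1 fails for all current rows; recursion stops.
SUM(d) = 0 + 1 = 1.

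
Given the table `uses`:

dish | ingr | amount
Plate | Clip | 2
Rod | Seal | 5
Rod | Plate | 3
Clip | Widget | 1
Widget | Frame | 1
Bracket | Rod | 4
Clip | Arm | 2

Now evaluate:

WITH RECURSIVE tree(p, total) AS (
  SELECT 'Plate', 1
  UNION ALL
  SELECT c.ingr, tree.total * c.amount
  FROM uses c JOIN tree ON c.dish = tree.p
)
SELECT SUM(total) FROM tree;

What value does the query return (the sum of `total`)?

Base: (Plate, total=1).
Iteration 1: components of {Plate} -> Clip = 1*2 = 2.
Iteration 2: components of {Clip} -> Arm = 2*2 = 4, Widget = 2*1 = 2.
Iteration 3: components of {Arm,Widget} -> Frame = 2*1 = 2.
Iteration 4: no further components; recursion stops.
SUM(total) = 1 + 2 + 2 + 4 + 2 = 11.

11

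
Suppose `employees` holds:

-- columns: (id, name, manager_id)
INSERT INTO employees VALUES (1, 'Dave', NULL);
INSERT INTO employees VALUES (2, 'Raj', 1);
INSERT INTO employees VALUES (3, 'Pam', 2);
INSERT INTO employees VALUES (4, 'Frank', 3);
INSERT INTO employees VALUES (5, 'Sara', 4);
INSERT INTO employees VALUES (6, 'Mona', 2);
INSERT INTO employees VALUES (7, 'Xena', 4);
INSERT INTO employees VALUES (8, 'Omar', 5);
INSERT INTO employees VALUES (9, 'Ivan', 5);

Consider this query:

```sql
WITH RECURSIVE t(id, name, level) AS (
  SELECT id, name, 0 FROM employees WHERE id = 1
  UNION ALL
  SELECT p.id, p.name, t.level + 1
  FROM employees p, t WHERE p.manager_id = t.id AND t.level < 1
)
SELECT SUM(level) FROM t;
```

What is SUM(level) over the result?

1

Base: id=1 (Dave) at level 0.
Iteration 1: rows with manager_id in {1} -> Raj (id 2, level 1).
Iteration 2: level < 1 fails for all current rows; recursion stops.
SUM(level) = 0 + 1 = 1.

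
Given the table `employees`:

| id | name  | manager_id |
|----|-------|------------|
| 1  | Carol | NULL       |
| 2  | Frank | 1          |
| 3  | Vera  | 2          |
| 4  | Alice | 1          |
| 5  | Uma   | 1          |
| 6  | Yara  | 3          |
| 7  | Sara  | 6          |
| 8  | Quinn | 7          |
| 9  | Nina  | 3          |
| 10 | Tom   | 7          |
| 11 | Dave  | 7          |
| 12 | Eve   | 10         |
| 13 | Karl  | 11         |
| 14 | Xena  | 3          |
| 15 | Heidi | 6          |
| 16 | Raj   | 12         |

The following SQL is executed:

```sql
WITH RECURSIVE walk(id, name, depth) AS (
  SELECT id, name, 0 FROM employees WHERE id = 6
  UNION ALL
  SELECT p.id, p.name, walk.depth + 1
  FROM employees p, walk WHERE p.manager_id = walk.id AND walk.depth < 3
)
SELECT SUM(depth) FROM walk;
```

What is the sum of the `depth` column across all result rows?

Base: id=6 (Yara) at depth 0.
Iteration 1: rows with manager_id in {6} -> Sara (id 7, depth 1), Heidi (id 15, depth 1).
Iteration 2: rows with manager_id in {7,15} -> Quinn (id 8, depth 2), Tom (id 10, depth 2), Dave (id 11, depth 2).
Iteration 3: rows with manager_id in {8,10,11} -> Eve (id 12, depth 3), Karl (id 13, depth 3).
Iteration 4: depth < 3 fails for all current rows; recursion stops.
SUM(depth) = 0 + 1 + 1 + 2 + 2 + 2 + 3 + 3 = 14.

14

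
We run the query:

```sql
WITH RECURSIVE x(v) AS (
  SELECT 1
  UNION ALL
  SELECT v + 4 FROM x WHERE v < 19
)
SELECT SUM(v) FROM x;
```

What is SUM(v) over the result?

Base: v=1.
Iteration 1: 1 < 19 holds -> v = 1 + 4 = 5.
Iteration 2: 5 < 19 holds -> v = 5 + 4 = 9.
Iteration 3: 9 < 19 holds -> v = 9 + 4 = 13.
Iteration 4: 13 < 19 holds -> v = 13 + 4 = 17.
Iteration 5: 17 < 19 holds -> v = 17 + 4 = 21.
Iteration 6: 21 < 19 fails; recursion stops.
SUM(v) = 1 + 5 + 9 + 13 + 17 + 21 = 66.

66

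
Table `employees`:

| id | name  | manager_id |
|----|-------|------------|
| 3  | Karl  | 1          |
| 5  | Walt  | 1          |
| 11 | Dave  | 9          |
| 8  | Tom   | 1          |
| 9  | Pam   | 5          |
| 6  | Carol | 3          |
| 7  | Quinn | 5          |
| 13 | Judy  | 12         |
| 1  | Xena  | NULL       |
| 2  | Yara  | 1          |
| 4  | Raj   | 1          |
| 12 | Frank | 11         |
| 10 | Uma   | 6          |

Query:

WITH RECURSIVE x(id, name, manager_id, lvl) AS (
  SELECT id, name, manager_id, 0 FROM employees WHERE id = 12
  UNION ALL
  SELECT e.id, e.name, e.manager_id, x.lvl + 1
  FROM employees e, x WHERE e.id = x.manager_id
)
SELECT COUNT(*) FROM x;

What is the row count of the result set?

5

Base: id=12 (Frank), manager_id=11, lvl 0.
Iteration 1: join on id=11 -> Dave (id 11, manager_id=9, lvl 1).
Iteration 2: join on id=9 -> Pam (id 9, manager_id=5, lvl 2).
Iteration 3: join on id=5 -> Walt (id 5, manager_id=1, lvl 3).
Iteration 4: join on id=1 -> Xena (id 1, manager_id=NULL, lvl 4).
Iteration 5: manager_id is NULL; no match; recursion stops.
Total rows emitted: 5.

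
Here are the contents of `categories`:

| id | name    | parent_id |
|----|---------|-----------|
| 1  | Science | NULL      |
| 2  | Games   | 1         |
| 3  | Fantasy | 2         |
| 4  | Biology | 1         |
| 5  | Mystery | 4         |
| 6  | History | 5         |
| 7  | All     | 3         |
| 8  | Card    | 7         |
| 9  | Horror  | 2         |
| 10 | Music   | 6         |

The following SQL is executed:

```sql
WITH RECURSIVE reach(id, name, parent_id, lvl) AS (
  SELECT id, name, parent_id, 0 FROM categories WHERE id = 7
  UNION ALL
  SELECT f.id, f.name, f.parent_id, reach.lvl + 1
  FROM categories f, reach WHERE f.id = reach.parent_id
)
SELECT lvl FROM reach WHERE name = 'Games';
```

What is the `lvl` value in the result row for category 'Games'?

Base: id=7 (All), parent_id=3, lvl 0.
Iteration 1: join on id=3 -> Fantasy (id 3, parent_id=2, lvl 1).
Iteration 2: join on id=2 -> Games (id 2, parent_id=1, lvl 2).
Iteration 3: join on id=1 -> Science (id 1, parent_id=NULL, lvl 3).
Iteration 4: parent_id is NULL; no match; recursion stops.

2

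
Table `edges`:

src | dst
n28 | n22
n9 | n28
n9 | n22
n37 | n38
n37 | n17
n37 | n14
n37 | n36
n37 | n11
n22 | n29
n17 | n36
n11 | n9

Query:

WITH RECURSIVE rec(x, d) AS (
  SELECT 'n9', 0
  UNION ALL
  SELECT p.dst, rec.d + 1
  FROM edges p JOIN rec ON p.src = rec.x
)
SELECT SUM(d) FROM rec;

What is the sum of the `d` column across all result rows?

9

Base: (n9, d=0).
Iteration 1: edges from {n9} -> (n22, d=1), (n28, d=1).
Iteration 2: edges from {n22,n28} -> (n22, d=2), (n29, d=2).
Iteration 3: edges from {n22,n29} -> (n29, d=3).
Iteration 4: no outgoing edges from {n29}; recursion stops.
SUM(d) = 0 + 1 + 1 + 2 + 2 + 3 = 9.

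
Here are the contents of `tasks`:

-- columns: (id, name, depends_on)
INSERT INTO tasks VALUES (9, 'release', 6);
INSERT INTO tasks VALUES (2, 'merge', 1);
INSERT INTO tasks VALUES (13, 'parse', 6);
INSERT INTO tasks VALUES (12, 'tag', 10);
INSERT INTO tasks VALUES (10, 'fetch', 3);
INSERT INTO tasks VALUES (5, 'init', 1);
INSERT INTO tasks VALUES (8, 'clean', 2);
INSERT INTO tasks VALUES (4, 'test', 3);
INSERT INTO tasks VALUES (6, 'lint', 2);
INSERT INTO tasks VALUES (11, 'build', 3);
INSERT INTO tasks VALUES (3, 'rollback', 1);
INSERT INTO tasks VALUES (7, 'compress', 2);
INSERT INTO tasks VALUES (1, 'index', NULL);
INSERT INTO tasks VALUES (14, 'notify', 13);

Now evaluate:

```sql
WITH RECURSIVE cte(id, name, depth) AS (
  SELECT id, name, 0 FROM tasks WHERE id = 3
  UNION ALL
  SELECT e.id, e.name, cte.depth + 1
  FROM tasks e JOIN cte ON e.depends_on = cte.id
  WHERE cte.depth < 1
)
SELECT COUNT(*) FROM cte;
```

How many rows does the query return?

4

Base: id=3 (rollback) at depth 0.
Iteration 1: rows with depends_on in {3} -> test (id 4, depth 1), fetch (id 10, depth 1), build (id 11, depth 1).
Iteration 2: depth < 1 fails for all current rows; recursion stops.
Total rows emitted: 4.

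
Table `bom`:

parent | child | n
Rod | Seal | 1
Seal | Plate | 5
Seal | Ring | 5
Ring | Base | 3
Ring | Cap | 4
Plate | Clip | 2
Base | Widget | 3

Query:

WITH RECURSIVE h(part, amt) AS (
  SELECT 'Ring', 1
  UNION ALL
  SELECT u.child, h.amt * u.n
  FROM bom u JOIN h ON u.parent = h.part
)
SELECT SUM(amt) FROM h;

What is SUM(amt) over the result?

17

Base: (Ring, amt=1).
Iteration 1: components of {Ring} -> Base = 1*3 = 3, Cap = 1*4 = 4.
Iteration 2: components of {Base,Cap} -> Widget = 3*3 = 9.
Iteration 3: no further components; recursion stops.
SUM(amt) = 1 + 3 + 4 + 9 = 17.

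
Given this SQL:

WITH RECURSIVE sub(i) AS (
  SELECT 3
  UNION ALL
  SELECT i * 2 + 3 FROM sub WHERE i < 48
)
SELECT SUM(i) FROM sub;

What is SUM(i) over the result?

171

Base: i=3.
Iteration 1: 3 < 48 holds -> i = 3 * 2 + 3 = 9.
Iteration 2: 9 < 48 holds -> i = 9 * 2 + 3 = 21.
Iteration 3: 21 < 48 holds -> i = 21 * 2 + 3 = 45.
Iteration 4: 45 < 48 holds -> i = 45 * 2 + 3 = 93.
Iteration 5: 93 < 48 fails; recursion stops.
SUM(i) = 3 + 9 + 21 + 45 + 93 = 171.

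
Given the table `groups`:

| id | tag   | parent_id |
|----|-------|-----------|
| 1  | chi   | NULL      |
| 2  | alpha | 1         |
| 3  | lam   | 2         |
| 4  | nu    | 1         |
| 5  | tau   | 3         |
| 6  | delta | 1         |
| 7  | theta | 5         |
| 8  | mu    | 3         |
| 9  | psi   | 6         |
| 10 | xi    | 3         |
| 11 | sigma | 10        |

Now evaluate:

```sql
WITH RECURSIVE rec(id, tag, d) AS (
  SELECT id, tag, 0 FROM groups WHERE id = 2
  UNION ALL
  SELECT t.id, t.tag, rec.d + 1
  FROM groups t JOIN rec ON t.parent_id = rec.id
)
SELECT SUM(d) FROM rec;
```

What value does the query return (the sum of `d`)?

13

Base: id=2 (alpha) at d 0.
Iteration 1: rows with parent_id in {2} -> lam (id 3, d 1).
Iteration 2: rows with parent_id in {3} -> tau (id 5, d 2), mu (id 8, d 2), xi (id 10, d 2).
Iteration 3: rows with parent_id in {5,8,10} -> theta (id 7, d 3), sigma (id 11, d 3).
Iteration 4: no rows with parent_id in {7,11}; recursion stops.
SUM(d) = 0 + 1 + 2 + 2 + 2 + 3 + 3 = 13.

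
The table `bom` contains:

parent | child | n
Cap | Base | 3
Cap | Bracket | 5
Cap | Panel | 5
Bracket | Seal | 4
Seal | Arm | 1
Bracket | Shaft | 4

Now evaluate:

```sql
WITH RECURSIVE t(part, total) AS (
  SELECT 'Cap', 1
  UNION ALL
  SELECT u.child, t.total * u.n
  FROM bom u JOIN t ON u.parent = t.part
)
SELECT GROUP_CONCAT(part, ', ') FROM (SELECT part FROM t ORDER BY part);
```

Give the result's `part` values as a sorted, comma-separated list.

Base: (Cap, total=1).
Iteration 1: components of {Cap} -> Base = 1*3 = 3, Bracket = 1*5 = 5, Panel = 1*5 = 5.
Iteration 2: components of {Base,Bracket,Panel} -> Seal = 5*4 = 20, Shaft = 5*4 = 20.
Iteration 3: components of {Seal,Shaft} -> Arm = 20*1 = 20.
Iteration 4: no further components; recursion stops.

Arm, Base, Bracket, Cap, Panel, Seal, Shaft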